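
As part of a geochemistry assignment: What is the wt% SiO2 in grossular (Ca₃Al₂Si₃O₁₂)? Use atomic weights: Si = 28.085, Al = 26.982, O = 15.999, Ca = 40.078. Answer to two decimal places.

40.02 wt%

M(Ca₃Al₂Si₃O₁₂) = 450.441 g/mol; M(SiO2) = 60.083 g/mol.
Moles SiO2 per formula unit = 3 Si ÷ 1 = 3.0000.
SiO2 fraction = (3.0000 × 60.083) / 450.441 = 180.249/450.441 = 0.4002.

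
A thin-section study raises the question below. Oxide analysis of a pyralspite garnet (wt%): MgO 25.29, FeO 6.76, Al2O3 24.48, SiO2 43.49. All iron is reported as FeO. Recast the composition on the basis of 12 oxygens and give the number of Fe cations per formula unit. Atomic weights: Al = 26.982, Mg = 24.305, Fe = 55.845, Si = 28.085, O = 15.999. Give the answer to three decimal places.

25.29 wt% MgO ÷ 40.304 g/mol = 0.62748 mol, giving 0.62748 Mg and 0.62748 O.
6.76 wt% FeO ÷ 71.844 g/mol = 0.09409 mol, giving 0.09409 Fe and 0.09409 O.
24.48 wt% Al2O3 ÷ 101.961 g/mol = 0.24009 mol, giving 0.48018 Al and 0.72027 O.
43.49 wt% SiO2 ÷ 60.083 g/mol = 0.72383 mol, giving 0.72383 Si and 1.44766 O.
Oxygen sums to 2.88950; scaling by 12/2.88950 = 4.15297 puts the formula on 12 O.
Fe: 0.09409 × 4.15297 = 0.391 atoms per formula unit.

0.391 Fe apfu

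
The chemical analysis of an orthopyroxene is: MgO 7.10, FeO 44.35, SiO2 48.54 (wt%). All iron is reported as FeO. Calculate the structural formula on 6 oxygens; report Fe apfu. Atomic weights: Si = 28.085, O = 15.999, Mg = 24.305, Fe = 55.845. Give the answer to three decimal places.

1.537 Fe apfu

MgO (M=40.304): mol = 0.17616; Mg = 0.17616, O = 0.17616.
FeO (M=71.844): mol = 0.61731; Fe = 0.61731, O = 0.61731.
SiO2 (M=60.083): mol = 0.80788; Si = 0.80788, O = 1.61576.
ΣO = 2.40923; factor = 6/ΣO = 2.49042.
Fe apfu = 0.61731 × 2.49042 = 1.537.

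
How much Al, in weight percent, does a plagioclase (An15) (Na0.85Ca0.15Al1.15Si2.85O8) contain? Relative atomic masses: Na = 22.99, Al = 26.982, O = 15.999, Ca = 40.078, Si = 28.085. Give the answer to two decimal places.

11.73 weight percent

M(Na0.85Ca0.15Al1.15Si2.85O8) = 264.617 g/mol.
Al contributes 1.15 × 26.982 = 31.029 g per mole.
31.029/264.617 = 0.1173 → 11.73%.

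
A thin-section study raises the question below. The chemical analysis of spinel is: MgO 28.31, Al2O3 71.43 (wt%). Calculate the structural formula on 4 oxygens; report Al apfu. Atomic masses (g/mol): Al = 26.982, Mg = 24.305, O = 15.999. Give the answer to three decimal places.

1.999 Al apfu

MgO: 28.31/40.304 = 0.70241 mol → 0.70241 mol Mg, 0.70241 mol O.
Al2O3: 71.43/101.961 = 0.70056 mol → 1.40112 mol Al, 2.10168 mol O.
Total oxygen = 2.80409 mol. Normalization factor = 4/2.80409 = 1.42649.
Al per 4 O = 1.40112 × 1.42649 = 1.999.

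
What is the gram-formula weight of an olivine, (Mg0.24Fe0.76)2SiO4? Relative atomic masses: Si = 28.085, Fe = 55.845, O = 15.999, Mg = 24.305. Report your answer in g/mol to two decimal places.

188.63 g/mol

The formula mass is the sum 0.48·24.305 + 1.52·55.845 + 1·28.085 + 4·15.999.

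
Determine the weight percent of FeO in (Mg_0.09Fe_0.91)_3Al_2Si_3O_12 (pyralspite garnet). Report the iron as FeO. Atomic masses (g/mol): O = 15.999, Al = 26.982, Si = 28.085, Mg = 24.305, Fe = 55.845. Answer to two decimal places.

40.09 wt%

Formula mass = 489.226 g/mol.
2.73 Fe → 2.7300 mol FeO per formula unit; M(FeO) = 71.844, so FeO mass = 196.134 g.
196.134/489.226 × 100 = 40.09 wt%.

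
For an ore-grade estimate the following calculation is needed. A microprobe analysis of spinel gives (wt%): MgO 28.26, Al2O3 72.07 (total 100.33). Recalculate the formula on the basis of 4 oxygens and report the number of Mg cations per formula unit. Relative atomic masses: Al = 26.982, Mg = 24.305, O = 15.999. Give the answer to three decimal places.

0.994 Mg apfu

MgO (M=40.304): mol = 0.70117; Mg = 0.70117, O = 0.70117.
Al2O3 (M=101.961): mol = 0.70684; Al = 1.41368, O = 2.12052.
ΣO = 2.82169; factor = 4/ΣO = 1.41759.
Mg apfu = 0.70117 × 1.41759 = 0.994.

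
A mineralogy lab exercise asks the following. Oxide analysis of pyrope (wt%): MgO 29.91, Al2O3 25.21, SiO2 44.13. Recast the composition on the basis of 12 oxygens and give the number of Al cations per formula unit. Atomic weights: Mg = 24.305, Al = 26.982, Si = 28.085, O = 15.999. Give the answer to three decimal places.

29.91 wt% MgO ÷ 40.304 g/mol = 0.74211 mol, giving 0.74211 Mg and 0.74211 O.
25.21 wt% Al2O3 ÷ 101.961 g/mol = 0.24725 mol, giving 0.49450 Al and 0.74175 O.
44.13 wt% SiO2 ÷ 60.083 g/mol = 0.73448 mol, giving 0.73448 Si and 1.46896 O.
Oxygen sums to 2.95282; scaling by 12/2.95282 = 4.06391 puts the formula on 12 O.
Al: 0.49450 × 4.06391 = 2.010 atoms per formula unit.

2.010 Al apfu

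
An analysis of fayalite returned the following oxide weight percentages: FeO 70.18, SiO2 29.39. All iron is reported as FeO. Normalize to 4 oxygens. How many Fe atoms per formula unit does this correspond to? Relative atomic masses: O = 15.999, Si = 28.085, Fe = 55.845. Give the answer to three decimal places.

1.998 Fe apfu

FeO (M=71.844): mol = 0.97684; Fe = 0.97684, O = 0.97684.
SiO2 (M=60.083): mol = 0.48916; Si = 0.48916, O = 0.97832.
ΣO = 1.95516; factor = 4/ΣO = 2.04587.
Fe apfu = 0.97684 × 2.04587 = 1.998.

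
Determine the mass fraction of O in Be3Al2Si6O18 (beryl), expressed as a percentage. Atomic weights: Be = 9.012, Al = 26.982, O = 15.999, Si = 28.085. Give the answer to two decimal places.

53.58 mass %

Molar mass of Be3Al2Si6O18: 3·9.012 + 2·26.982 + 6·28.085 + 18·15.999 = 537.492 g/mol.
Mass of O per formula unit: 18 × 15.999 = 287.982 g.
Weight fraction O = 287.982 / 537.492 = 0.5358.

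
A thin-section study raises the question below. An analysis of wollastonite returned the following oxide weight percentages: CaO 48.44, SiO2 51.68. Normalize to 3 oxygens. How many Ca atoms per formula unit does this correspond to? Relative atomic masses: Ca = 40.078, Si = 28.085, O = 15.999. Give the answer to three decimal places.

1.003 Ca apfu

48.44 wt% CaO ÷ 56.077 g/mol = 0.86381 mol, giving 0.86381 Ca and 0.86381 O.
51.68 wt% SiO2 ÷ 60.083 g/mol = 0.86014 mol, giving 0.86014 Si and 1.72028 O.
Oxygen sums to 2.58409; scaling by 3/2.58409 = 1.16095 puts the formula on 3 O.
Ca: 0.86381 × 1.16095 = 1.003 atoms per formula unit.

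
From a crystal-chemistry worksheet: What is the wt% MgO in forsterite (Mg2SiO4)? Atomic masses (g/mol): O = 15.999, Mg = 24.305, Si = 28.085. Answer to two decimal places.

M(Mg2SiO4) = 140.691 g/mol; M(MgO) = 40.304 g/mol.
Moles MgO per formula unit = 2 Mg ÷ 1 = 2.0000.
MgO fraction = (2.0000 × 40.304) / 140.691 = 80.608/140.691 = 0.5729.

57.29 wt%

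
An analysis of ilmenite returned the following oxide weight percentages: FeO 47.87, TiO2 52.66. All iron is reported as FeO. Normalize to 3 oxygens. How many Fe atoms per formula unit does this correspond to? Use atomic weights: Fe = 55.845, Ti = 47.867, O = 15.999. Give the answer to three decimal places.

FeO (M=71.844): mol = 0.66630; Fe = 0.66630, O = 0.66630.
TiO2 (M=79.865): mol = 0.65936; Ti = 0.65936, O = 1.31872.
ΣO = 1.98502; factor = 3/ΣO = 1.51132.
Fe apfu = 0.66630 × 1.51132 = 1.007.

1.007 Fe apfu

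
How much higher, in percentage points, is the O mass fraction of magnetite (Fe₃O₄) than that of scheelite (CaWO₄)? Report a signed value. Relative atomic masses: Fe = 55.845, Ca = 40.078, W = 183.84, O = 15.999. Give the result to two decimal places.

First mineral: 63.996 g O in 231.531 g formula = 27.64 wt% O.
Second mineral: 63.996 g O in 287.914 g formula = 22.23 wt% O.
27.64% − 22.23% gives a difference of 5.41 percentage points.

5.41 percentage points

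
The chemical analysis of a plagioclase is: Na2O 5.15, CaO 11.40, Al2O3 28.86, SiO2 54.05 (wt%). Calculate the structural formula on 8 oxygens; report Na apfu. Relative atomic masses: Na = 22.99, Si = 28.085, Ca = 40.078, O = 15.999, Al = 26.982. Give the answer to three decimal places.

Na2O (M=61.979): mol = 0.08309; Na = 0.16618, O = 0.08309.
CaO (M=56.077): mol = 0.20329; Ca = 0.20329, O = 0.20329.
Al2O3 (M=101.961): mol = 0.28305; Al = 0.56610, O = 0.84915.
SiO2 (M=60.083): mol = 0.89959; Si = 0.89959, O = 1.79918.
ΣO = 2.93471; factor = 8/ΣO = 2.72599.
Na apfu = 0.16618 × 2.72599 = 0.453.

0.453 Na apfu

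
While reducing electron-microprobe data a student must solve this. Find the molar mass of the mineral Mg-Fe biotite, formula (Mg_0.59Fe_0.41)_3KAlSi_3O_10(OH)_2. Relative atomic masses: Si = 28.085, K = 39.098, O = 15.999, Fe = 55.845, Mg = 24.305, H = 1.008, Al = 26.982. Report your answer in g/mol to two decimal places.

The formula mass is the sum 1.77(24.305) + 1.23(55.845) + 1(39.098) + 1(26.982) + 3(28.085) + 12(15.999) + 2(1.008).

456.05 g/mol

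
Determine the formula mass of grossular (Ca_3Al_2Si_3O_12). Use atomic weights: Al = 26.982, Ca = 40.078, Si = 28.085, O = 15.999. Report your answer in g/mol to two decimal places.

Ca: 3 × 40.078 = 120.2340
Al: 2 × 26.982 = 53.9640
Si: 3 × 28.085 = 84.2550
O: 12 × 15.999 = 191.9880
Summing the contributions gives the formula mass.

450.44 g/mol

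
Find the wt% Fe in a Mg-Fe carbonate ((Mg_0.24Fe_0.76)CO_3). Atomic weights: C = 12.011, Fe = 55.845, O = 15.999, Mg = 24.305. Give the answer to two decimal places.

Formula mass = 0.24·24.305 + 0.76·55.845 + 1·12.011 + 3·15.999 = 108.283 g/mol, of which 42.442 g is Fe.
So Fe makes up 42.442/108.283 = 0.3920 of the mass, i.e. 39.20%.

39.20 wt%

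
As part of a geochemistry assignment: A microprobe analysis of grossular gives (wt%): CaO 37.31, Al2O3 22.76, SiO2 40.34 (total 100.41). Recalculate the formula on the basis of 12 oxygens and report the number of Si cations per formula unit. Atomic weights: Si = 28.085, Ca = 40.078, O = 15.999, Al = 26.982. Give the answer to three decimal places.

3.009 Si apfu

CaO (M=56.077): mol = 0.66534; Ca = 0.66534, O = 0.66534.
Al2O3 (M=101.961): mol = 0.22322; Al = 0.44644, O = 0.66966.
SiO2 (M=60.083): mol = 0.67140; Si = 0.67140, O = 1.34280.
ΣO = 2.67780; factor = 12/ΣO = 4.48129.
Si apfu = 0.67140 × 4.48129 = 3.009.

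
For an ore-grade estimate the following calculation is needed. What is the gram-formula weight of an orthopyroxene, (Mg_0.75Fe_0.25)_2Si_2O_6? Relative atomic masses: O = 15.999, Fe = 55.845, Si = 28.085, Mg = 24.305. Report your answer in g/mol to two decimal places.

The formula mass is the sum 1.50*24.305 + 0.50*55.845 + 2*28.085 + 6*15.999.

216.54 g/mol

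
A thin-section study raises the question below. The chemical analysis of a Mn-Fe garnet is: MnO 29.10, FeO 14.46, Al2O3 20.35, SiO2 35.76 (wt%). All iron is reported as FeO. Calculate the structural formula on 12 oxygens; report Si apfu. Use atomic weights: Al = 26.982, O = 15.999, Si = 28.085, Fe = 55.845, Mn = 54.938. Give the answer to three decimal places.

MnO (M=70.937): mol = 0.41022; Mn = 0.41022, O = 0.41022.
FeO (M=71.844): mol = 0.20127; Fe = 0.20127, O = 0.20127.
Al2O3 (M=101.961): mol = 0.19959; Al = 0.39918, O = 0.59877.
SiO2 (M=60.083): mol = 0.59518; Si = 0.59518, O = 1.19036.
ΣO = 2.40062; factor = 12/ΣO = 4.99871.
Si apfu = 0.59518 × 4.99871 = 2.975.

2.975 Si apfu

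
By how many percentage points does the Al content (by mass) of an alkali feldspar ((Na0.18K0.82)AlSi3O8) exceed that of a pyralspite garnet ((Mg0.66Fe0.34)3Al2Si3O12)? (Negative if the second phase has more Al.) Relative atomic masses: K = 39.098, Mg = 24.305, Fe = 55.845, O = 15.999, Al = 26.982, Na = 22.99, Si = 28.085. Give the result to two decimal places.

Al in (Na0.18K0.82)AlSi3O8: molar mass 275.428 g/mol; 1×26.982 = 26.982 g → 9.80 wt%.
Al in (Mg0.66Fe0.34)3Al2Si3O12: molar mass 435.293 g/mol; 2×26.982 = 53.964 g → 12.40 wt%.
Difference = 9.80 − 12.40 = -2.60 percentage points.

-2.60 percentage points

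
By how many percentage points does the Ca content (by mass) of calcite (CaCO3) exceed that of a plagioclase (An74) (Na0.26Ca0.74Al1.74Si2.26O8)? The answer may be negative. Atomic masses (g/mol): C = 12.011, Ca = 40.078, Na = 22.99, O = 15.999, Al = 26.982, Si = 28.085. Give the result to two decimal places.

29.22 percentage points

First mineral: 40.078 g Ca in 100.086 g formula = 40.04 wt% Ca.
Second mineral: 29.658 g Ca in 274.048 g formula = 10.82 wt% Ca.
40.04% − 10.82% gives a difference of 29.22 percentage points.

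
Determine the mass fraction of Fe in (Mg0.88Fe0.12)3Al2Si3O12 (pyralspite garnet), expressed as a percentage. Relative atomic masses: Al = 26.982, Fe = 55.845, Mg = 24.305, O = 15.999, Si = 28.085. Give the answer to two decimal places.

M((Mg0.88Fe0.12)3Al2Si3O12) = 414.476 g/mol.
Fe contributes 0.36 × 55.845 = 20.104 g per mole.
20.104/414.476 = 0.0485 → 4.85%.

4.85 mass %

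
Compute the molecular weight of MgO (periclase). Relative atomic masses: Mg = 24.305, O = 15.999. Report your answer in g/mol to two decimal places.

40.30 g/mol

M = 1·24.305 + 1·15.999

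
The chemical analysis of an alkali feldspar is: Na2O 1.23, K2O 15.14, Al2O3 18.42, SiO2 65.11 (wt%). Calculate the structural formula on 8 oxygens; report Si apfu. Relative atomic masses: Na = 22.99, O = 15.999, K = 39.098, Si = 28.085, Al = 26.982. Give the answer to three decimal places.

Na2O (M=61.979): mol = 0.01985; Na = 0.03970, O = 0.01985.
K2O (M=94.195): mol = 0.16073; K = 0.32146, O = 0.16073.
Al2O3 (M=101.961): mol = 0.18066; Al = 0.36132, O = 0.54198.
SiO2 (M=60.083): mol = 1.08367; Si = 1.08367, O = 2.16734.
ΣO = 2.88990; factor = 8/ΣO = 2.76826.
Si apfu = 1.08367 × 2.76826 = 3.000.

3.000 Si apfu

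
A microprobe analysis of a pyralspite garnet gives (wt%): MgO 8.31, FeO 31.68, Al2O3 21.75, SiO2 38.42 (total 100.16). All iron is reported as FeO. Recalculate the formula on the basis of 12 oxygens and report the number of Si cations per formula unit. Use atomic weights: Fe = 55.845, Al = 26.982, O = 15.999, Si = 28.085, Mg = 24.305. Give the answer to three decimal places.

8.31 wt% MgO ÷ 40.304 g/mol = 0.20618 mol, giving 0.20618 Mg and 0.20618 O.
31.68 wt% FeO ÷ 71.844 g/mol = 0.44096 mol, giving 0.44096 Fe and 0.44096 O.
21.75 wt% Al2O3 ÷ 101.961 g/mol = 0.21332 mol, giving 0.42664 Al and 0.63996 O.
38.42 wt% SiO2 ÷ 60.083 g/mol = 0.63945 mol, giving 0.63945 Si and 1.27890 O.
Oxygen sums to 2.56600; scaling by 12/2.56600 = 4.67654 puts the formula on 12 O.
Si: 0.63945 × 4.67654 = 2.990 atoms per formula unit.

2.990 Si apfu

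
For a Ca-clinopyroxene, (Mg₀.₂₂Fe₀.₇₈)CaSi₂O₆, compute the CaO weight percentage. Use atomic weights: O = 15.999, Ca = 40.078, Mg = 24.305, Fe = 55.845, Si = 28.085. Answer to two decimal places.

M((Mg₀.₂₂Fe₀.₇₈)CaSi₂O₆) = 241.148 g/mol; M(CaO) = 56.077 g/mol.
Moles CaO per formula unit = 1 Ca ÷ 1 = 1.0000.
CaO fraction = (1.0000 × 56.077) / 241.148 = 56.077/241.148 = 0.2325.

23.25 wt%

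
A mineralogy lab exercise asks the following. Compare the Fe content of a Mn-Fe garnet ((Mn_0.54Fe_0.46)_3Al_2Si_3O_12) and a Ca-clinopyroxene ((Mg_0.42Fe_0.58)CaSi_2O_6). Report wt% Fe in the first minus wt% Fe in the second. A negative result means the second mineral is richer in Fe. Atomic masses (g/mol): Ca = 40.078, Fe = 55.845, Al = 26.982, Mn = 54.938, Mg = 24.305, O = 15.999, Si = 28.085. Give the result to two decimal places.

1.74 percentage points

First mineral: 77.066 g Fe in 496.273 g formula = 15.53 wt% Fe.
Second mineral: 32.390 g Fe in 234.840 g formula = 13.79 wt% Fe.
15.53% − 13.79% gives a difference of 1.74 percentage points.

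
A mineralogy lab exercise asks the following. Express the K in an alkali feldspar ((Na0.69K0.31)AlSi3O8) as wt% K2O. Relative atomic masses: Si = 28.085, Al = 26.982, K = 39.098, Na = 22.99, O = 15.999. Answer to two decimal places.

5.46 wt%

Molar mass of (Na0.69K0.31)AlSi3O8 = 0.69*22.99 + 0.31*39.098 + 1*26.982 + 3*28.085 + 8*15.999 = 267.212 g/mol.
Each formula unit contains 0.31 K, equivalent to 0.31/2 = 0.1550 mol K2O.
M(K2O) = 2×39.098 + 1×15.999 = 94.195 g/mol.
Mass of K2O per formula unit = 0.1550 × 94.195 = 14.600 g.
K2O wt% = 14.600 / 267.212 × 100 = 5.46%.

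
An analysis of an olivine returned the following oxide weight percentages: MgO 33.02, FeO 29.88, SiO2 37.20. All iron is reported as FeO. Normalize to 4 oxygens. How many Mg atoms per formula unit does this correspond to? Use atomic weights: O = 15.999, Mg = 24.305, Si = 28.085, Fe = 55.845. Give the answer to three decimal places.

MgO: 33.02/40.304 = 0.81927 mol → 0.81927 mol Mg, 0.81927 mol O.
FeO: 29.88/71.844 = 0.41590 mol → 0.41590 mol Fe, 0.41590 mol O.
SiO2: 37.20/60.083 = 0.61914 mol → 0.61914 mol Si, 1.23828 mol O.
Total oxygen = 2.47345 mol. Normalization factor = 4/2.47345 = 1.61717.
Mg per 4 O = 0.81927 × 1.61717 = 1.325.

1.325 Mg apfu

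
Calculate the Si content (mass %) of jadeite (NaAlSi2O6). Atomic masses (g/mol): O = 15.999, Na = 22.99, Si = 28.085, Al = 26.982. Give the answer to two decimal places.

27.79 mass %

Molar mass of NaAlSi2O6: 1*22.99 + 1*26.982 + 2*28.085 + 6*15.999 = 202.136 g/mol.
Mass of Si per formula unit: 2 × 28.085 = 56.170 g.
Weight fraction Si = 56.170 / 202.136 = 0.2779.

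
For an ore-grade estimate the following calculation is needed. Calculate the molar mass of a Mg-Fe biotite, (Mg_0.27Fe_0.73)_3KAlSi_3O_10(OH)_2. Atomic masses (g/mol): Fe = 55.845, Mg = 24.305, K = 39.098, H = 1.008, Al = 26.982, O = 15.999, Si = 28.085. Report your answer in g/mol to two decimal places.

The formula mass is the sum 0.81×24.305 + 2.19×55.845 + 1×39.098 + 1×26.982 + 3×28.085 + 12×15.999 + 2×1.008.

486.33 g/mol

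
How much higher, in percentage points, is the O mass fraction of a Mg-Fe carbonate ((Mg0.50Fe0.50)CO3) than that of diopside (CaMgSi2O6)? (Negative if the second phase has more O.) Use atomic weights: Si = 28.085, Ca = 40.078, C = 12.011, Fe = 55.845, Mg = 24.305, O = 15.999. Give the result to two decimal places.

First mineral: 47.997 g O in 100.083 g formula = 47.96 wt% O.
Second mineral: 95.994 g O in 216.547 g formula = 44.33 wt% O.
47.96% − 44.33% gives a difference of 3.63 percentage points.

3.63 percentage points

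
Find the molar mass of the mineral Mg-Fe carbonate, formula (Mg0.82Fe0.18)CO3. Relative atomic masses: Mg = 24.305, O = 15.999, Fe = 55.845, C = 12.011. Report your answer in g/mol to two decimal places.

M = 0.82(24.305) + 0.18(55.845) + 1(12.011) + 3(15.999)

89.99 g/mol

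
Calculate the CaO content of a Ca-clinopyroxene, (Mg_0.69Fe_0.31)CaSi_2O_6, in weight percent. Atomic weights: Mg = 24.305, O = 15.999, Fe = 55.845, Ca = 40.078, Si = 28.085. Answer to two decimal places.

24.78 wt%

Molar mass of (Mg_0.69Fe_0.31)CaSi_2O_6 = 0.69*24.305 + 0.31*55.845 + 1*40.078 + 2*28.085 + 6*15.999 = 226.324 g/mol.
Each formula unit contains 1 Ca, equivalent to 1/1 = 1.0000 mol CaO.
M(CaO) = 1×40.078 + 1×15.999 = 56.077 g/mol.
Mass of CaO per formula unit = 1.0000 × 56.077 = 56.077 g.
CaO wt% = 56.077 / 226.324 × 100 = 24.78%.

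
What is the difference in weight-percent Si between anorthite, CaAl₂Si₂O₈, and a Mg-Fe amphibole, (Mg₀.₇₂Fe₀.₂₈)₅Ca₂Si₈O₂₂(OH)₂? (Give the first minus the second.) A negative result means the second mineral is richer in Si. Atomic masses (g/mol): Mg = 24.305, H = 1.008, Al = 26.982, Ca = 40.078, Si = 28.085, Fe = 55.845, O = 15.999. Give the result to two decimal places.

First mineral: 56.170 g Si in 278.204 g formula = 20.19 wt% Si.
Second mineral: 224.680 g Si in 856.509 g formula = 26.23 wt% Si.
20.19% − 26.23% gives a difference of -6.04 percentage points.

-6.04 percentage points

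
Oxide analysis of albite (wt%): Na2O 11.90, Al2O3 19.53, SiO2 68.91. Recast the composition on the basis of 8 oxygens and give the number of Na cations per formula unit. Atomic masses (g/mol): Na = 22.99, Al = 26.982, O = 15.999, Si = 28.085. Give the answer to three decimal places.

1.004 Na apfu

11.90 wt% Na2O ÷ 61.979 g/mol = 0.19200 mol, giving 0.38400 Na and 0.19200 O.
19.53 wt% Al2O3 ÷ 101.961 g/mol = 0.19154 mol, giving 0.38308 Al and 0.57462 O.
68.91 wt% SiO2 ÷ 60.083 g/mol = 1.14691 mol, giving 1.14691 Si and 2.29382 O.
Oxygen sums to 3.06044; scaling by 8/3.06044 = 2.61400 puts the formula on 8 O.
Na: 0.38400 × 2.61400 = 1.004 atoms per formula unit.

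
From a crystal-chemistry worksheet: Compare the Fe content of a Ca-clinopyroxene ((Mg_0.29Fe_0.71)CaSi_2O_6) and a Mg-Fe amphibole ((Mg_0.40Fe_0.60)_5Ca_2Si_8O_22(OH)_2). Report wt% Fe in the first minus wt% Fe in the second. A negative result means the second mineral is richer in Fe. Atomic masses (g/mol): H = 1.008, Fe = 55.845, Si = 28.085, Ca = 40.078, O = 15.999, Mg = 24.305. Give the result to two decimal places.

-1.88 percentage points

First mineral: 39.650 g Fe in 238.940 g formula = 16.59 wt% Fe.
Second mineral: 167.535 g Fe in 906.973 g formula = 18.47 wt% Fe.
16.59% − 18.47% gives a difference of -1.88 percentage points.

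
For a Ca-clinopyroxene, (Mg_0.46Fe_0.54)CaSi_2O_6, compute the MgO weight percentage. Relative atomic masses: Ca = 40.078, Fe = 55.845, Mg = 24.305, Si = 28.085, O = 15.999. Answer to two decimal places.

7.94 wt%

Molar mass of (Mg_0.46Fe_0.54)CaSi_2O_6 = 0.46*24.305 + 0.54*55.845 + 1*40.078 + 2*28.085 + 6*15.999 = 233.579 g/mol.
Each formula unit contains 0.46 Mg, equivalent to 0.46/1 = 0.4600 mol MgO.
M(MgO) = 1×24.305 + 1×15.999 = 40.304 g/mol.
Mass of MgO per formula unit = 0.4600 × 40.304 = 18.540 g.
MgO wt% = 18.540 / 233.579 × 100 = 7.94%.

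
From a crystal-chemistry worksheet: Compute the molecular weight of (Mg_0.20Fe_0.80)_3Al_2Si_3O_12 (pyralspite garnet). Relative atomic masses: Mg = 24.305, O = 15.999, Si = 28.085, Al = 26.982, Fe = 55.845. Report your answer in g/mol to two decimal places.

478.82 g/mol

M = 0.60·24.305 + 2.40·55.845 + 2·26.982 + 3·28.085 + 12·15.999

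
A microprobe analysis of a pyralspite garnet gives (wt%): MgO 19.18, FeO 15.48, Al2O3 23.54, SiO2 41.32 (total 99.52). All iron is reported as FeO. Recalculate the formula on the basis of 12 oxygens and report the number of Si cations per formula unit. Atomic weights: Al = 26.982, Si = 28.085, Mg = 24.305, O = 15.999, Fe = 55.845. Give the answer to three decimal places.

2.991 Si apfu

MgO: 19.18/40.304 = 0.47588 mol → 0.47588 mol Mg, 0.47588 mol O.
FeO: 15.48/71.844 = 0.21547 mol → 0.21547 mol Fe, 0.21547 mol O.
Al2O3: 23.54/101.961 = 0.23087 mol → 0.46174 mol Al, 0.69261 mol O.
SiO2: 41.32/60.083 = 0.68772 mol → 0.68772 mol Si, 1.37544 mol O.
Total oxygen = 2.75940 mol. Normalization factor = 12/2.75940 = 4.34877.
Si per 12 O = 0.68772 × 4.34877 = 2.991.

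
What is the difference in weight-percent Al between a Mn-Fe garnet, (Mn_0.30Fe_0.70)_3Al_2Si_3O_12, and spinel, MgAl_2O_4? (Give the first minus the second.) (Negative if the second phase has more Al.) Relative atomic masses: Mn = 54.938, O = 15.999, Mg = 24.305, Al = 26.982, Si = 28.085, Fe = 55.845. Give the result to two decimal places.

M((Mn_0.30Fe_0.70)_3Al_2Si_3O_12) = 496.926 g/mol, so wt% Al = 53.964/496.926 × 100 = 10.86%.
M(MgAl_2O_4) = 142.265 g/mol, so wt% Al = 53.964/142.265 × 100 = 37.93%.
10.86 − 37.93 = -27.07 pp.

-27.07 percentage points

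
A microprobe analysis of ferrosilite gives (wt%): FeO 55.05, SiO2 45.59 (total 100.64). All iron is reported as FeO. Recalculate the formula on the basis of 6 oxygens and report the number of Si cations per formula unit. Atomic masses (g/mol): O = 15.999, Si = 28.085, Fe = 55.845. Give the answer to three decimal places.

1.993 Si apfu

55.05 wt% FeO ÷ 71.844 g/mol = 0.76624 mol, giving 0.76624 Fe and 0.76624 O.
45.59 wt% SiO2 ÷ 60.083 g/mol = 0.75878 mol, giving 0.75878 Si and 1.51756 O.
Oxygen sums to 2.28380; scaling by 6/2.28380 = 2.62720 puts the formula on 6 O.
Si: 0.75878 × 2.62720 = 1.993 atoms per formula unit.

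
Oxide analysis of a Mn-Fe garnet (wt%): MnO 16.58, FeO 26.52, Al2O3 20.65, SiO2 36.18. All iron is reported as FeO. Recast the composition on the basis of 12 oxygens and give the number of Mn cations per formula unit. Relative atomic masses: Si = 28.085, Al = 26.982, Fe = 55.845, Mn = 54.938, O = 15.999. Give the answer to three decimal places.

MnO (M=70.937): mol = 0.23373; Mn = 0.23373, O = 0.23373.
FeO (M=71.844): mol = 0.36913; Fe = 0.36913, O = 0.36913.
Al2O3 (M=101.961): mol = 0.20253; Al = 0.40506, O = 0.60759.
SiO2 (M=60.083): mol = 0.60217; Si = 0.60217, O = 1.20434.
ΣO = 2.41479; factor = 12/ΣO = 4.96938.
Mn apfu = 0.23373 × 4.96938 = 1.161.

1.161 Mn apfu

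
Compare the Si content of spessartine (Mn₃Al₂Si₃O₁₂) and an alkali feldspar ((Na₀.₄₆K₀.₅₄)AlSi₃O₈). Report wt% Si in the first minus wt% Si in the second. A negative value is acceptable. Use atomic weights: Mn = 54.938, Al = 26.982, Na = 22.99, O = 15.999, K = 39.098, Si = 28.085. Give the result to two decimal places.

-14.08 percentage points

M(Mn₃Al₂Si₃O₁₂) = 495.021 g/mol, so wt% Si = 84.255/495.021 × 100 = 17.02%.
M((Na₀.₄₆K₀.₅₄)AlSi₃O₈) = 270.917 g/mol, so wt% Si = 84.255/270.917 × 100 = 31.10%.
17.02 − 31.10 = -14.08 pp.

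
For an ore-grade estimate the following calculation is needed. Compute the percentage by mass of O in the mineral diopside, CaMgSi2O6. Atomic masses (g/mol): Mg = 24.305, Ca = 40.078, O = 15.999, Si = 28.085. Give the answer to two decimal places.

M(CaMgSi2O6) = 216.547 g/mol.
O contributes 6 × 15.999 = 95.994 g per mole.
95.994/216.547 = 0.4433 → 44.33%.

44.33 mass %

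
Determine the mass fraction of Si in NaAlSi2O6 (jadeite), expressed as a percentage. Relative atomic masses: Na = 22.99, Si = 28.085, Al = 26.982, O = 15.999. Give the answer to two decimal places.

27.79 mass %

M(NaAlSi2O6) = 202.136 g/mol.
Si contributes 2 × 28.085 = 56.170 g per mole.
56.170/202.136 = 0.2779 → 27.79%.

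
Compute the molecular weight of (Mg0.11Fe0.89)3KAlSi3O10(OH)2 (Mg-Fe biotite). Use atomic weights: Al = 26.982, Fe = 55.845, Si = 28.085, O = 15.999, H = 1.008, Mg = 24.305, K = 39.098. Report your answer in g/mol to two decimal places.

501.47 g/mol

The formula mass is the sum 0.33·24.305 + 2.67·55.845 + 1·39.098 + 1·26.982 + 3·28.085 + 12·15.999 + 2·1.008.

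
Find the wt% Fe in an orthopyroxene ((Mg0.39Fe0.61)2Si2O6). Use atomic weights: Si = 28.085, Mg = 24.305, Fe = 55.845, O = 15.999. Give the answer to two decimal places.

Molar mass of (Mg0.39Fe0.61)2Si2O6: 0.78·24.305 + 1.22·55.845 + 2·28.085 + 6·15.999 = 239.253 g/mol.
Mass of Fe per formula unit: 1.22 × 55.845 = 68.131 g.
Weight fraction Fe = 68.131 / 239.253 = 0.2848.

28.48 wt%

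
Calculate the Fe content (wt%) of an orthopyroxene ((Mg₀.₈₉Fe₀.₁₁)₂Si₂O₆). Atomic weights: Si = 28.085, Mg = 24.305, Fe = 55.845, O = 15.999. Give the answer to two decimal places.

5.91 wt%

Formula mass = 1.78×24.305 + 0.22×55.845 + 2×28.085 + 6×15.999 = 207.713 g/mol, of which 12.286 g is Fe.
So Fe makes up 12.286/207.713 = 0.0591 of the mass, i.e. 5.91%.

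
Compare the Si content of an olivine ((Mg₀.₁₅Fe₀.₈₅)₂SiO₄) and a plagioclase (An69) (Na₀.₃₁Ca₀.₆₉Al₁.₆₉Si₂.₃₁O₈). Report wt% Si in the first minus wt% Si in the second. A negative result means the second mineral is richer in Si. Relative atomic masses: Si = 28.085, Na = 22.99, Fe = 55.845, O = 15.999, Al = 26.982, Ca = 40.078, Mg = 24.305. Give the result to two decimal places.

-9.29 percentage points

M((Mg₀.₁₅Fe₀.₈₅)₂SiO₄) = 194.309 g/mol, so wt% Si = 28.085/194.309 × 100 = 14.45%.
M(Na₀.₃₁Ca₀.₆₉Al₁.₆₉Si₂.₃₁O₈) = 273.249 g/mol, so wt% Si = 64.876/273.249 × 100 = 23.74%.
14.45 − 23.74 = -9.29 pp.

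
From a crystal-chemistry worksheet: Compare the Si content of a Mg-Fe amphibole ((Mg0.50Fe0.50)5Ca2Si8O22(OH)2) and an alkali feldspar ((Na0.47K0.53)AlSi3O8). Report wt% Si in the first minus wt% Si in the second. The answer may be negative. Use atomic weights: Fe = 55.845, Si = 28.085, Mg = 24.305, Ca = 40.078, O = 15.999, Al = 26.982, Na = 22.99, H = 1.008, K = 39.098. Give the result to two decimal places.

-5.91 percentage points

First mineral: 224.680 g Si in 891.203 g formula = 25.21 wt% Si.
Second mineral: 84.255 g Si in 270.756 g formula = 31.12 wt% Si.
25.21% − 31.12% gives a difference of -5.91 percentage points.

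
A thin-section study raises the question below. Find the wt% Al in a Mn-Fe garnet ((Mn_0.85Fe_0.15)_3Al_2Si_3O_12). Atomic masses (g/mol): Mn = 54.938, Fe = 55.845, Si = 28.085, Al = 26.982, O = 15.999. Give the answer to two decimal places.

10.89 mass %

Molar mass of (Mn_0.85Fe_0.15)_3Al_2Si_3O_12: 2.55*54.938 + 0.45*55.845 + 2*26.982 + 3*28.085 + 12*15.999 = 495.429 g/mol.
Mass of Al per formula unit: 2 × 26.982 = 53.964 g.
Weight fraction Al = 53.964 / 495.429 = 0.1089.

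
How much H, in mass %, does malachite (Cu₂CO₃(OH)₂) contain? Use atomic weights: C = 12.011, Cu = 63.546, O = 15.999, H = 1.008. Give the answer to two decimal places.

0.91 mass %

Formula mass = 2*63.546 + 1*12.011 + 5*15.999 + 2*1.008 = 221.114 g/mol, of which 2.016 g is H.
So H makes up 2.016/221.114 = 0.0091 of the mass, i.e. 0.91%.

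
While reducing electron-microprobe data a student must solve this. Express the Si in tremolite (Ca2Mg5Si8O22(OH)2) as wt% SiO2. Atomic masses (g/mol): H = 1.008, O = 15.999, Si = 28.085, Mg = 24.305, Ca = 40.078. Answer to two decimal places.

59.17 wt%

Formula mass = 812.353 g/mol.
8 Si → 8.0000 mol SiO2 per formula unit; M(SiO2) = 60.083, so SiO2 mass = 480.664 g.
480.664/812.353 × 100 = 59.17 wt%.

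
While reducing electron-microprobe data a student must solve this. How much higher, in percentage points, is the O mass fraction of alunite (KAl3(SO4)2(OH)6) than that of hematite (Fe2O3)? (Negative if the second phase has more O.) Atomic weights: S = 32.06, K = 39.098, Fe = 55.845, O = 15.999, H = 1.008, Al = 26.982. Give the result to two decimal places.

24.02 percentage points

O in KAl3(SO4)2(OH)6: molar mass 414.198 g/mol; 14×15.999 = 223.986 g → 54.08 wt%.
O in Fe2O3: molar mass 159.687 g/mol; 3×15.999 = 47.997 g → 30.06 wt%.
Difference = 54.08 − 30.06 = 24.02 percentage points.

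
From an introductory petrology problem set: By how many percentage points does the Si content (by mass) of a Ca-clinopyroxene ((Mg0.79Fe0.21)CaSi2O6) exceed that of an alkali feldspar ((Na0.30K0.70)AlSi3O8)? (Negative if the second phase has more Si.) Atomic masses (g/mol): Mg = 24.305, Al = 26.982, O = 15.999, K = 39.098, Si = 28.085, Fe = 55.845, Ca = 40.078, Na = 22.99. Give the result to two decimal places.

Si in (Mg0.79Fe0.21)CaSi2O6: molar mass 223.170 g/mol; 2×28.085 = 56.170 g → 25.17 wt%.
Si in (Na0.30K0.70)AlSi3O8: molar mass 273.495 g/mol; 3×28.085 = 84.255 g → 30.81 wt%.
Difference = 25.17 − 30.81 = -5.64 percentage points.

-5.64 percentage points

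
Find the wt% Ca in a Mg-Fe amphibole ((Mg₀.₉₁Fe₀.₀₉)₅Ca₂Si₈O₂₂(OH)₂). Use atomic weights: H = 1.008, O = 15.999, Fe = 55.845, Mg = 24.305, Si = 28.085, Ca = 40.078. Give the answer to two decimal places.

9.70 mass %

M((Mg₀.₉₁Fe₀.₀₉)₅Ca₂Si₈O₂₂(OH)₂) = 826.546 g/mol.
Ca contributes 2 × 40.078 = 80.156 g per mole.
80.156/826.546 = 0.0970 → 9.70%.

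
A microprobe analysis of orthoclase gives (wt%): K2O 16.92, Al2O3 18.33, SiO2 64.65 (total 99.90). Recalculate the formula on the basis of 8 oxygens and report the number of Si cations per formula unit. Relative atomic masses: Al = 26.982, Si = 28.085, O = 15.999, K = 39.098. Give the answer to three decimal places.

2.998 Si apfu

K2O: 16.92/94.195 = 0.17963 mol → 0.35926 mol K, 0.17963 mol O.
Al2O3: 18.33/101.961 = 0.17977 mol → 0.35954 mol Al, 0.53931 mol O.
SiO2: 64.65/60.083 = 1.07601 mol → 1.07601 mol Si, 2.15202 mol O.
Total oxygen = 2.87096 mol. Normalization factor = 8/2.87096 = 2.78652.
Si per 8 O = 1.07601 × 2.78652 = 2.998.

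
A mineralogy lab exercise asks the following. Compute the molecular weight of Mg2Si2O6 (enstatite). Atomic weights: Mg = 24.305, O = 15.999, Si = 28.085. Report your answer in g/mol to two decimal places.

Mg: 2 × 24.305 = 48.6100
Si: 2 × 28.085 = 56.1700
O: 6 × 15.999 = 95.9940
Summing the contributions gives the formula mass.

200.77 g/mol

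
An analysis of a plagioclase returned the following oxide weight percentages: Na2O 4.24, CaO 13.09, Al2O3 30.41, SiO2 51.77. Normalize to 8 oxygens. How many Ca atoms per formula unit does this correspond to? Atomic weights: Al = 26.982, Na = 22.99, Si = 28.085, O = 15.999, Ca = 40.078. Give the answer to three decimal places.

4.24 wt% Na2O ÷ 61.979 g/mol = 0.06841 mol, giving 0.13682 Na and 0.06841 O.
13.09 wt% CaO ÷ 56.077 g/mol = 0.23343 mol, giving 0.23343 Ca and 0.23343 O.
30.41 wt% Al2O3 ÷ 101.961 g/mol = 0.29825 mol, giving 0.59650 Al and 0.89475 O.
51.77 wt% SiO2 ÷ 60.083 g/mol = 0.86164 mol, giving 0.86164 Si and 1.72328 O.
Oxygen sums to 2.91987; scaling by 8/2.91987 = 2.73985 puts the formula on 8 O.
Ca: 0.23343 × 2.73985 = 0.640 atoms per formula unit.

0.640 Ca apfu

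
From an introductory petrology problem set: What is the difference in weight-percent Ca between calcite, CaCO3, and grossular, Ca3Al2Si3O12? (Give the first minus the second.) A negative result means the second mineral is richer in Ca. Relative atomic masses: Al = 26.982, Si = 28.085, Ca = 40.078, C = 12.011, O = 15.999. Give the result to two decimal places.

13.35 percentage points

M(CaCO3) = 100.086 g/mol, so wt% Ca = 40.078/100.086 × 100 = 40.04%.
M(Ca3Al2Si3O12) = 450.441 g/mol, so wt% Ca = 120.234/450.441 × 100 = 26.69%.
40.04 − 26.69 = 13.35 pp.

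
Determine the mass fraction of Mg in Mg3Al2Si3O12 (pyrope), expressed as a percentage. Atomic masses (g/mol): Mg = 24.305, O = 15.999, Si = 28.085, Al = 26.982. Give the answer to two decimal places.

Formula mass = 3·24.305 + 2·26.982 + 3·28.085 + 12·15.999 = 403.122 g/mol, of which 72.915 g is Mg.
So Mg makes up 72.915/403.122 = 0.1809 of the mass, i.e. 18.09%.

18.09 wt%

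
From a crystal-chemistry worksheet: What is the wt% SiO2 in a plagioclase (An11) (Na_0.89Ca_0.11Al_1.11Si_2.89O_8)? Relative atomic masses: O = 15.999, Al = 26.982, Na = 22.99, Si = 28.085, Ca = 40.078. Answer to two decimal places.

65.78 wt%

M(Na_0.89Ca_0.11Al_1.11Si_2.89O_8) = 263.977 g/mol; M(SiO2) = 60.083 g/mol.
Moles SiO2 per formula unit = 2.89 Si ÷ 1 = 2.8900.
SiO2 fraction = (2.8900 × 60.083) / 263.977 = 173.640/263.977 = 0.6578.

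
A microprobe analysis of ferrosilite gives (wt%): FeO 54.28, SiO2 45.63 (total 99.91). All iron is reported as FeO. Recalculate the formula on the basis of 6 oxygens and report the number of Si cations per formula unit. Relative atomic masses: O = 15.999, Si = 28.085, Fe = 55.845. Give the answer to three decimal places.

54.28 wt% FeO ÷ 71.844 g/mol = 0.75553 mol, giving 0.75553 Fe and 0.75553 O.
45.63 wt% SiO2 ÷ 60.083 g/mol = 0.75945 mol, giving 0.75945 Si and 1.51890 O.
Oxygen sums to 2.27443; scaling by 6/2.27443 = 2.63802 puts the formula on 6 O.
Si: 0.75945 × 2.63802 = 2.003 atoms per formula unit.

2.003 Si apfu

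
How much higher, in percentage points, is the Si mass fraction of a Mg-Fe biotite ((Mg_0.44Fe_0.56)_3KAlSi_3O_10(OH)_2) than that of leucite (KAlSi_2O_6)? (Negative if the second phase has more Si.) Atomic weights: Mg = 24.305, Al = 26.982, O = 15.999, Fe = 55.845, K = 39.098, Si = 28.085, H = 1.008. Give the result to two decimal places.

-7.82 percentage points

M((Mg_0.44Fe_0.56)_3KAlSi_3O_10(OH)_2) = 470.241 g/mol, so wt% Si = 84.255/470.241 × 100 = 17.92%.
M(KAlSi_2O_6) = 218.244 g/mol, so wt% Si = 56.170/218.244 × 100 = 25.74%.
17.92 − 25.74 = -7.82 pp.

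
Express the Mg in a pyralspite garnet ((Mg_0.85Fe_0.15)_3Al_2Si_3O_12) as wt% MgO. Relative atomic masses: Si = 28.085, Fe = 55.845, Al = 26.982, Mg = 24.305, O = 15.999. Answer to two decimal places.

M((Mg_0.85Fe_0.15)_3Al_2Si_3O_12) = 417.315 g/mol; M(MgO) = 40.304 g/mol.
Moles MgO per formula unit = 2.55 Mg ÷ 1 = 2.5500.
MgO fraction = (2.5500 × 40.304) / 417.315 = 102.775/417.315 = 0.2463.

24.63 wt%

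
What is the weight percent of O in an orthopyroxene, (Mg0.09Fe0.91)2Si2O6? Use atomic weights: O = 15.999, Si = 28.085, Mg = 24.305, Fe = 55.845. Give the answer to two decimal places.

Formula mass = 0.18*24.305 + 1.82*55.845 + 2*28.085 + 6*15.999 = 258.177 g/mol, of which 95.994 g is O.
So O makes up 95.994/258.177 = 0.3718 of the mass, i.e. 37.18%.

37.18 wt%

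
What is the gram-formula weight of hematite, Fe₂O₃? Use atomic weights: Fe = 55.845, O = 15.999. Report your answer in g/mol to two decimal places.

Fe: 2 × 55.845 = 111.6900
O: 3 × 15.999 = 47.9970
Summing the contributions gives the formula mass.

159.69 g/mol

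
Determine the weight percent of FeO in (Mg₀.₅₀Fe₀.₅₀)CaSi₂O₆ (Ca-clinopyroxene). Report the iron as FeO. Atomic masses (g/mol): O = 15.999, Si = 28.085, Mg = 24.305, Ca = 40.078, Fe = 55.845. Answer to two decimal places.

Formula mass = 232.317 g/mol.
0.50 Fe → 0.5000 mol FeO per formula unit; M(FeO) = 71.844, so FeO mass = 35.922 g.
35.922/232.317 × 100 = 15.46 wt%.

15.46 wt%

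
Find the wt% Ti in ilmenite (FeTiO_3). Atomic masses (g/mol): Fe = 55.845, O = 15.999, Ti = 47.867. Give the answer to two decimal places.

Molar mass of FeTiO_3: 1·55.845 + 1·47.867 + 3·15.999 = 151.709 g/mol.
Mass of Ti per formula unit: 1 × 47.867 = 47.867 g.
Weight fraction Ti = 47.867 / 151.709 = 0.3155.

31.55 weight percent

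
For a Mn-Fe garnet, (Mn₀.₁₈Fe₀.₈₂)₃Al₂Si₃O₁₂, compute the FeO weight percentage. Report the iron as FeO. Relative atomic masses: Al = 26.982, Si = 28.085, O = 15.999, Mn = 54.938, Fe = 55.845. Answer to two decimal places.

Molar mass of (Mn₀.₁₈Fe₀.₈₂)₃Al₂Si₃O₁₂ = 0.54*54.938 + 2.46*55.845 + 2*26.982 + 3*28.085 + 12*15.999 = 497.252 g/mol.
Each formula unit contains 2.46 Fe, equivalent to 2.46/1 = 2.4600 mol FeO.
M(FeO) = 1×55.845 + 1×15.999 = 71.844 g/mol.
Mass of FeO per formula unit = 2.4600 × 71.844 = 176.736 g.
FeO wt% = 176.736 / 497.252 × 100 = 35.54%.

35.54 wt%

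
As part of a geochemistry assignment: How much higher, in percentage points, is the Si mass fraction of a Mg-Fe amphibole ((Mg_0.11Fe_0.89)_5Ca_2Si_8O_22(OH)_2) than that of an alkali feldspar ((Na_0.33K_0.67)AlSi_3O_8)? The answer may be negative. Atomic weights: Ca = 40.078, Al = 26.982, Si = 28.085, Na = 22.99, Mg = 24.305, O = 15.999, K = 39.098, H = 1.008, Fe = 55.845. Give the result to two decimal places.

Si in (Mg_0.11Fe_0.89)_5Ca_2Si_8O_22(OH)_2: molar mass 952.706 g/mol; 8×28.085 = 224.680 g → 23.58 wt%.
Si in (Na_0.33K_0.67)AlSi_3O_8: molar mass 273.011 g/mol; 3×28.085 = 84.255 g → 30.86 wt%.
Difference = 23.58 − 30.86 = -7.28 percentage points.

-7.28 percentage points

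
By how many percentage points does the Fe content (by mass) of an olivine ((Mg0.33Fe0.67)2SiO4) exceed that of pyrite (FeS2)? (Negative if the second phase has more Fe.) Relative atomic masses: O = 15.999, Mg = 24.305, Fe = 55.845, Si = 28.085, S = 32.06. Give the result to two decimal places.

Fe in (Mg0.33Fe0.67)2SiO4: molar mass 182.955 g/mol; 1.34×55.845 = 74.832 g → 40.90 wt%.
Fe in FeS2: molar mass 119.965 g/mol; 1×55.845 = 55.845 g → 46.55 wt%.
Difference = 40.90 − 46.55 = -5.65 percentage points.

-5.65 percentage points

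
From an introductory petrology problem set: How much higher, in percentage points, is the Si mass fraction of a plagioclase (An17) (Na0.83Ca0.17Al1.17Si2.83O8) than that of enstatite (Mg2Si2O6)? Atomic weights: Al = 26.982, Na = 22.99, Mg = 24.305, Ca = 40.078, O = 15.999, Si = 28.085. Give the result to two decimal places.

2.02 percentage points

First mineral: 79.481 g Si in 264.936 g formula = 30.00 wt% Si.
Second mineral: 56.170 g Si in 200.774 g formula = 27.98 wt% Si.
30.00% − 27.98% gives a difference of 2.02 percentage points.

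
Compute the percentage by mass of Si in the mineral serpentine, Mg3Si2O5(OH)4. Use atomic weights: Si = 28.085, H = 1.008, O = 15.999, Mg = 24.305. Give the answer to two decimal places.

20.27 weight percent

Molar mass of Mg3Si2O5(OH)4: 3·24.305 + 2·28.085 + 9·15.999 + 4·1.008 = 277.108 g/mol.
Mass of Si per formula unit: 2 × 28.085 = 56.170 g.
Weight fraction Si = 56.170 / 277.108 = 0.2027.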